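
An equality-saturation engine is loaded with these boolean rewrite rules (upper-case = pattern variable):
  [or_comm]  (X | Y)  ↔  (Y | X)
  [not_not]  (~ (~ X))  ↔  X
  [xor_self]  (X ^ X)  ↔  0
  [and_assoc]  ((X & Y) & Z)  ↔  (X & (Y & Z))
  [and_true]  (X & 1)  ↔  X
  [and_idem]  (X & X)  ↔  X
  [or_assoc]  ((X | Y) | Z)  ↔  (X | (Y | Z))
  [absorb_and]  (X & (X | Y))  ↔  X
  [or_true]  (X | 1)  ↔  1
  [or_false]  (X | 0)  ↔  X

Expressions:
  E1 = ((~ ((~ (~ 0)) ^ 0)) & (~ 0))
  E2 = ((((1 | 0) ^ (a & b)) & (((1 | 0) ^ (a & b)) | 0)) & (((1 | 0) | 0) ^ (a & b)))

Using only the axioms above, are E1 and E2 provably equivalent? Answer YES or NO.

NO

Every axiom is a valid identity, so a rewrite proof would force E1 and E2 to agree under every assignment.
At a=1, b=1: E1 = 1 but E2 = 0; they differ, so no derivation exists.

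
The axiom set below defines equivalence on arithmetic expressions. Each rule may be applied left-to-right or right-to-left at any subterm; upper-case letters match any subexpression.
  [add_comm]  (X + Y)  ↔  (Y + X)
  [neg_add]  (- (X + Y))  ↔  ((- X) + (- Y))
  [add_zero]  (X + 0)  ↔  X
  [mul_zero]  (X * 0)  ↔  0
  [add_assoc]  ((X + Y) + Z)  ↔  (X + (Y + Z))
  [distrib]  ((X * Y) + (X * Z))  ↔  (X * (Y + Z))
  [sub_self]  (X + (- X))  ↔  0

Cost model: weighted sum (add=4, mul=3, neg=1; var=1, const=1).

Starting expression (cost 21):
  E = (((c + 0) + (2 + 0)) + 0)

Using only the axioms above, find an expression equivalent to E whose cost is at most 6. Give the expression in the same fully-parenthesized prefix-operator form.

1. [add_zero →] (c + 0)  →  c;  E = ((c + (2 + 0)) + 0)
2. [add_zero →] ((c + (2 + 0)) + 0)  →  (c + (2 + 0))
3. [add_zero →] (2 + 0)  →  2;  cost 6 ≤ 6, done

(c + 2)   [cost 6]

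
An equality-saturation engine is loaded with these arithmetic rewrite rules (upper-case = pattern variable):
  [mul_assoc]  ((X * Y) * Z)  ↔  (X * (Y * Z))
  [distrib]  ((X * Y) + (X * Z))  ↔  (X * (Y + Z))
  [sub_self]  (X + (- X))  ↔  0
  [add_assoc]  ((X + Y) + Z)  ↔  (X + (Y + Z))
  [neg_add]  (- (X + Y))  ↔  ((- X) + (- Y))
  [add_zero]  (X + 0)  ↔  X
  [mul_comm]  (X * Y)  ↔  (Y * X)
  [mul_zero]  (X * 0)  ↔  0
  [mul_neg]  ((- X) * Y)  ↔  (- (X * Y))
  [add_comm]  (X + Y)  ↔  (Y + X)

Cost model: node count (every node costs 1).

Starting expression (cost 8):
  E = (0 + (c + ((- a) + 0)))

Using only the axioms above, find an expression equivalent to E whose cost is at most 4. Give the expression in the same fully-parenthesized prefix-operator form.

(c + (- a))   [cost 4]

(1) (0 + (c + ((- a) + 0)))  =[add_comm →]=  ((c + ((- a) + 0)) + 0)
(2) ((c + ((- a) + 0)) + 0)  =[add_zero →]=  (c + ((- a) + 0))
(3) ((- a) + 0)  =[add_zero →]=  (- a)    ⊢ cost 4, within 4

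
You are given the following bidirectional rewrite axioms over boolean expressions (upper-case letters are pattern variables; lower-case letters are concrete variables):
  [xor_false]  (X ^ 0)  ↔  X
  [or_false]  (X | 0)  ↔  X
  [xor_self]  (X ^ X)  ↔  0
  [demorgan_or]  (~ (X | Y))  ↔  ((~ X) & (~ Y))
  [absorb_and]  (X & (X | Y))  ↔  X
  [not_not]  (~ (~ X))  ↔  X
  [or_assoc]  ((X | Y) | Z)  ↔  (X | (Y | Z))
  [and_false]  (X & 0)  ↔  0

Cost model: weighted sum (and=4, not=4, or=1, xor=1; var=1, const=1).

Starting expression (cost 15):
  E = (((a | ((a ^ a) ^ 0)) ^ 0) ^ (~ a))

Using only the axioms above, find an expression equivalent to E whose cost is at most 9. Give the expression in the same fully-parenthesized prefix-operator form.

step 1: xor_self (→) rewrites (a ^ a) into 0, now (((a | (0 ^ 0)) ^ 0) ^ (~ a))
step 2: xor_self (→) rewrites (0 ^ 0) into 0, now (((a | 0) ^ 0) ^ (~ a))
step 3: or_false (→) rewrites (a | 0) into a, reaching cost 9 (bound 9)

((a ^ 0) ^ (~ a))   [cost 9]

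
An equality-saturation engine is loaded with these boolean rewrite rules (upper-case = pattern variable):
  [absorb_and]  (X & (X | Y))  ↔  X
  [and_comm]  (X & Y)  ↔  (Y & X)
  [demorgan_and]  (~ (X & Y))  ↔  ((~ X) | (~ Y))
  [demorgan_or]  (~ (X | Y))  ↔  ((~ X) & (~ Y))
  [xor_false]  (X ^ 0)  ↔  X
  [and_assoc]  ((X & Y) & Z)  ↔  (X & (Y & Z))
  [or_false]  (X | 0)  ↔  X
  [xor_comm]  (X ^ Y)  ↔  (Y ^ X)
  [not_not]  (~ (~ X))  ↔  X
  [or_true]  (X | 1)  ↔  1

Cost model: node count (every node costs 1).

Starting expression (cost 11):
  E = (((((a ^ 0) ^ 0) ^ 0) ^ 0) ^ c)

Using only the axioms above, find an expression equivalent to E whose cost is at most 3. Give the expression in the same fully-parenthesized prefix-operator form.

(a ^ c)   [cost 3]

1. [xor_false →] (((a ^ 0) ^ 0) ^ 0)  →  ((a ^ 0) ^ 0);  E = ((((a ^ 0) ^ 0) ^ 0) ^ c)
2. [xor_false →] (((a ^ 0) ^ 0) ^ 0)  →  ((a ^ 0) ^ 0);  E = (((a ^ 0) ^ 0) ^ c)
3. [xor_false →] ((a ^ 0) ^ 0)  →  (a ^ 0);  E = ((a ^ 0) ^ c)
4. [xor_false →] (a ^ 0)  →  a;  cost 3 ≤ 3, done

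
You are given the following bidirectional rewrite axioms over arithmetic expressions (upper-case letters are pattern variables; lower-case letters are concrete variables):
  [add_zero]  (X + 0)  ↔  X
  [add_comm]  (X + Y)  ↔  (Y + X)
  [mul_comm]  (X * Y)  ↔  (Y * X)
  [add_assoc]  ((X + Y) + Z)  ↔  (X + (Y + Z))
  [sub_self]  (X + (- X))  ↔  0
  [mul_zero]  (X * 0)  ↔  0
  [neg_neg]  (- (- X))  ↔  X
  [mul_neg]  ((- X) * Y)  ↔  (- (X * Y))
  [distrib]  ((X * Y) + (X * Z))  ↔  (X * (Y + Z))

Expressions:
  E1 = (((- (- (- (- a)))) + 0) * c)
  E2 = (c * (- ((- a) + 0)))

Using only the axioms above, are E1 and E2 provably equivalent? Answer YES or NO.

YES

(1) (- (- a))  =[neg_neg →]=  a    ⊢ (((- (- a)) + 0) * c)
(2) ((- (- a)) + 0)  =[add_zero →]=  (- (- a))    ⊢ ((- (- a)) * c)
(3) (- a)  =[add_zero ←]=  ((- a) + 0)    ⊢ ((- ((- a) + 0)) * c)
(4) ((- ((- a) + 0)) * c)  =[mul_comm →]=  (c * (- ((- a) + 0)))    ⊢ E2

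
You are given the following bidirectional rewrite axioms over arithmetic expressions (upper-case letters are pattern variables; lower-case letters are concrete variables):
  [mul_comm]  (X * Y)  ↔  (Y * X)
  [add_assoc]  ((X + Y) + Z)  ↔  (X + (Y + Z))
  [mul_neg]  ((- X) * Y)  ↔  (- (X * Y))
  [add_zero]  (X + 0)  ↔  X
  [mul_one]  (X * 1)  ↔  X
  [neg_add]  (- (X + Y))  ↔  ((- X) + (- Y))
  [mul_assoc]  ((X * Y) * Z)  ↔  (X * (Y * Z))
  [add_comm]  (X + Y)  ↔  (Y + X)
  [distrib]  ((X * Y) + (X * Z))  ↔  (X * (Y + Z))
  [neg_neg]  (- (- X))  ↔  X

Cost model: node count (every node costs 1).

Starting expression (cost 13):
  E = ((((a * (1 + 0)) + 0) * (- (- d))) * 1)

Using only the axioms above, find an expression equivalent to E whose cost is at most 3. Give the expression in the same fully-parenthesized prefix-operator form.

(a * d)   [cost 3]

(1) (1 + 0)  =[add_zero →]=  1    ⊢ ((((a * 1) + 0) * (- (- d))) * 1)
(2) ((a * 1) + 0)  =[add_zero →]=  (a * 1)    ⊢ (((a * 1) * (- (- d))) * 1)
(3) (((a * 1) * (- (- d))) * 1)  =[mul_one →]=  ((a * 1) * (- (- d)))
(4) (a * 1)  =[mul_one →]=  a    ⊢ (a * (- (- d)))
(5) (- (- d))  =[neg_neg →]=  d    ⊢ cost 3, within 3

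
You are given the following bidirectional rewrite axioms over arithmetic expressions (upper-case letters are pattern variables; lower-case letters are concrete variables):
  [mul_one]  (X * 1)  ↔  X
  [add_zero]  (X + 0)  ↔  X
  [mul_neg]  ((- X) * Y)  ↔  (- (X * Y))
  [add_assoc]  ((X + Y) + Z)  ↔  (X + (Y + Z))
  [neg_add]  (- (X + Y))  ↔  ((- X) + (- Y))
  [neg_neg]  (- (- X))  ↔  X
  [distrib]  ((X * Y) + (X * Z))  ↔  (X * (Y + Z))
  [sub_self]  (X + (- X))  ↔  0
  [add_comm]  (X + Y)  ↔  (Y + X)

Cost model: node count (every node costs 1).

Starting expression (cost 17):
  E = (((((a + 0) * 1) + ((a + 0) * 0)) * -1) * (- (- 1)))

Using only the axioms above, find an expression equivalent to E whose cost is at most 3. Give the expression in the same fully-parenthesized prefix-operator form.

1. [distrib →] (((a + 0) * 1) + ((a + 0) * 0))  →  ((a + 0) * (1 + 0));  E = ((((a + 0) * (1 + 0)) * -1) * (- (- 1)))
2. [add_zero →] (1 + 0)  →  1;  E = ((((a + 0) * 1) * -1) * (- (- 1)))
3. [neg_neg →] (- (- 1))  →  1;  E = ((((a + 0) * 1) * -1) * 1)
4. [add_zero →] (a + 0)  →  a;  E = (((a * 1) * -1) * 1)
5. [mul_one →] (a * 1)  →  a;  E = ((a * -1) * 1)
6. [mul_one →] ((a * -1) * 1)  →  (a * -1);  cost 3 ≤ 3, done

(a * -1)   [cost 3]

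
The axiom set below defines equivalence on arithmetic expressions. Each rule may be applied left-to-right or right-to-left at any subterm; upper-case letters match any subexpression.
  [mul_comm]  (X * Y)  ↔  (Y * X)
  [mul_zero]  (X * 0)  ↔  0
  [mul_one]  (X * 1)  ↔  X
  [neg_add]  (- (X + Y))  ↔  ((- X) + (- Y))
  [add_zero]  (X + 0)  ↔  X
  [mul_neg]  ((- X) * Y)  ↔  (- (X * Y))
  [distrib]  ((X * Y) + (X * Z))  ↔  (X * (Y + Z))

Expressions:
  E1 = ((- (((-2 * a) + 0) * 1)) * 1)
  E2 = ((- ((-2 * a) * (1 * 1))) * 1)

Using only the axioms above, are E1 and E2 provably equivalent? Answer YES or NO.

1. [mul_one →] ((- (((-2 * a) + 0) * 1)) * 1)  →  (- (((-2 * a) + 0) * 1))
2. [mul_one →] (((-2 * a) + 0) * 1)  →  ((-2 * a) + 0);  E1 = (- ((-2 * a) + 0))
3. [add_zero →] ((-2 * a) + 0)  →  (-2 * a);  E1 = (- (-2 * a))
4. [mul_one ←] (-2 * a)  →  ((-2 * a) * 1);  E1 = (- ((-2 * a) * 1))
5. [mul_one ←] (- ((-2 * a) * 1))  →  ((- ((-2 * a) * 1)) * 1)
6. [mul_one ←] 1  →  (1 * 1);  this is E2

YES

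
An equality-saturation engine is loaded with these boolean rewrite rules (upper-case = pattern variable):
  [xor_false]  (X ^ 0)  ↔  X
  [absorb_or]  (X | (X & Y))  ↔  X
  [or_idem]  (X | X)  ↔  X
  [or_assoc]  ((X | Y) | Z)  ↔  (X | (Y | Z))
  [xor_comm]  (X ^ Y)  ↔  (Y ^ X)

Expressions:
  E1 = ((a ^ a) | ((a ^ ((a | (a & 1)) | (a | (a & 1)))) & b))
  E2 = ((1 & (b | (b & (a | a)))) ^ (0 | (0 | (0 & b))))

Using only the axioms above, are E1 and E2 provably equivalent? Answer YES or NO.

The axioms are sound identities: if E1 ↔* E2 then E1 and E2 evaluate identically under any assignment.
Under a=0, b=1: E1 evaluates to 0, E2 to 1. Distinct ⇒ no rewrite sequence connects them.

NO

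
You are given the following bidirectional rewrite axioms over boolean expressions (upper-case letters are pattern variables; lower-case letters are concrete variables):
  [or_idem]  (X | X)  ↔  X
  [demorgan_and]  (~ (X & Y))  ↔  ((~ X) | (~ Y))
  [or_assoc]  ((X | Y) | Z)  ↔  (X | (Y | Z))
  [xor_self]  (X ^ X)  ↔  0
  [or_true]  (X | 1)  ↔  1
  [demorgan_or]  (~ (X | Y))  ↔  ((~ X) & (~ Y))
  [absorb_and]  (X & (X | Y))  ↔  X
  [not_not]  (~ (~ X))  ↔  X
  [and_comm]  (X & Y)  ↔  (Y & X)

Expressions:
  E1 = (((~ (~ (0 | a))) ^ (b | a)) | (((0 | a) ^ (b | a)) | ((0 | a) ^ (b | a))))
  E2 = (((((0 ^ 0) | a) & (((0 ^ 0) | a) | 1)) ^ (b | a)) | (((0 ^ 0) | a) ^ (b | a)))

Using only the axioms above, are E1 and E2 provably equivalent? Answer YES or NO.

1. [not_not →] (~ (~ (0 | a)))  →  (0 | a);  E1 = (((0 | a) ^ (b | a)) | (((0 | a) ^ (b | a)) | ((0 | a) ^ (b | a))))
2. [or_idem →] (((0 | a) ^ (b | a)) | ((0 | a) ^ (b | a)))  →  ((0 | a) ^ (b | a));  E1 = (((0 | a) ^ (b | a)) | ((0 | a) ^ (b | a)))
3. [or_idem →] (((0 | a) ^ (b | a)) | ((0 | a) ^ (b | a)))  →  ((0 | a) ^ (b | a))
4. [xor_self ←] 0  →  (0 ^ 0);  E1 = (((0 ^ 0) | a) ^ (b | a))
5. [or_idem ←] (((0 ^ 0) | a) ^ (b | a))  →  ((((0 ^ 0) | a) ^ (b | a)) | (((0 ^ 0) | a) ^ (b | a)))
6. [absorb_and ←] ((0 ^ 0) | a)  →  (((0 ^ 0) | a) & (((0 ^ 0) | a) | 1));  this is E2

YES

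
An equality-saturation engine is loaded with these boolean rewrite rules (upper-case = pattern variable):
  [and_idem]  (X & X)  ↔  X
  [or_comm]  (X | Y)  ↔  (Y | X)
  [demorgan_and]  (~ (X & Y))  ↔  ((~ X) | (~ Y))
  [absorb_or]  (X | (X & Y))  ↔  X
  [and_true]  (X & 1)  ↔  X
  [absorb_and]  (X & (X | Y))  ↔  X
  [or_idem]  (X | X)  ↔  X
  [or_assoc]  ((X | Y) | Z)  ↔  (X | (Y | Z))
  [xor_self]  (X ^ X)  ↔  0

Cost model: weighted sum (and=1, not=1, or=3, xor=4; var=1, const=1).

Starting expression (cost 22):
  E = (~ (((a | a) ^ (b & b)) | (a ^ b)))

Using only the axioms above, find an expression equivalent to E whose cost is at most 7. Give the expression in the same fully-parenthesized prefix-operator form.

(~ (a ^ b))   [cost 7]

step 1: or_idem (→) rewrites (a | a) into a, now (~ ((a ^ (b & b)) | (a ^ b)))
step 2: and_idem (→) rewrites (b & b) into b, now (~ ((a ^ b) | (a ^ b)))
step 3: or_idem (→) rewrites ((a ^ b) | (a ^ b)) into (a ^ b), reaching cost 7 (bound 7)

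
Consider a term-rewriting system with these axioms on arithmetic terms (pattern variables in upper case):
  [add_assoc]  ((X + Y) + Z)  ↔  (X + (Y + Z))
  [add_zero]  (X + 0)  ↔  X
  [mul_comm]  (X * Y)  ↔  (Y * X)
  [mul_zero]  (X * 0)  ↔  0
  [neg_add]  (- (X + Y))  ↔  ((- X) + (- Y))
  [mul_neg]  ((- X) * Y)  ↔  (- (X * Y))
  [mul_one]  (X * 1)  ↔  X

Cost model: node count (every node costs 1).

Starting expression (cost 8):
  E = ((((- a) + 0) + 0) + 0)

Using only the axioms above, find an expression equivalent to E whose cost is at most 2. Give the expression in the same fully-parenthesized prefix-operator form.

(- a)   [cost 2]

1. [add_zero →] ((- a) + 0)  →  (- a);  E = (((- a) + 0) + 0)
2. [add_zero →] (((- a) + 0) + 0)  →  ((- a) + 0)
3. [add_zero →] ((- a) + 0)  →  (- a);  cost 2 ≤ 2, done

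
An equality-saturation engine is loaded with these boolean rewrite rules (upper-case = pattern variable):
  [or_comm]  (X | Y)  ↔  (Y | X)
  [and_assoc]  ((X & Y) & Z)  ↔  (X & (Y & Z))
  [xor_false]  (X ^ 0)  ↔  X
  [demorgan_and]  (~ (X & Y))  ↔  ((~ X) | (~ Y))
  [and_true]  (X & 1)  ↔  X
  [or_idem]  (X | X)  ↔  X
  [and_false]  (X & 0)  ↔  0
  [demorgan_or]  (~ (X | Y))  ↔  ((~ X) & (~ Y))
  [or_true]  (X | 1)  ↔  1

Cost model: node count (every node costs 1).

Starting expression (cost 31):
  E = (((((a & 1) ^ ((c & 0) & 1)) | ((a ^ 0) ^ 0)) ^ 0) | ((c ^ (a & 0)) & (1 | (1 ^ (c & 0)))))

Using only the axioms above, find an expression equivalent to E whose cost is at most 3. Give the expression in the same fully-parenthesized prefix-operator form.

step 1: and_false (→) rewrites (c & 0) into 0, now (((((a & 1) ^ (0 & 1)) | ((a ^ 0) ^ 0)) ^ 0) | ((c ^ (a & 0)) & (1 | (1 ^ (c & 0)))))
step 2: xor_false (→) rewrites ((((a & 1) ^ (0 & 1)) | ((a ^ 0) ^ 0)) ^ 0) into (((a & 1) ^ (0 & 1)) | ((a ^ 0) ^ 0)), now ((((a & 1) ^ (0 & 1)) | ((a ^ 0) ^ 0)) | ((c ^ (a & 0)) & (1 | (1 ^ (c & 0)))))
step 3: and_false (→) rewrites (c & 0) into 0, now ((((a & 1) ^ (0 & 1)) | ((a ^ 0) ^ 0)) | ((c ^ (a & 0)) & (1 | (1 ^ 0))))
step 4: xor_false (→) rewrites (1 ^ 0) into 1, now ((((a & 1) ^ (0 & 1)) | ((a ^ 0) ^ 0)) | ((c ^ (a & 0)) & (1 | 1)))
step 5: xor_false (→) rewrites (a ^ 0) into a, now ((((a & 1) ^ (0 & 1)) | (a ^ 0)) | ((c ^ (a & 0)) & (1 | 1)))
step 6: or_idem (→) rewrites (1 | 1) into 1, now ((((a & 1) ^ (0 & 1)) | (a ^ 0)) | ((c ^ (a & 0)) & 1))
step 7: and_true (→) rewrites (a & 1) into a, now (((a ^ (0 & 1)) | (a ^ 0)) | ((c ^ (a & 0)) & 1))
step 8: and_false (→) rewrites (a & 0) into 0, now (((a ^ (0 & 1)) | (a ^ 0)) | ((c ^ 0) & 1))
step 9: and_true (→) rewrites (0 & 1) into 0, now (((a ^ 0) | (a ^ 0)) | ((c ^ 0) & 1))
step 10: xor_false (→) rewrites (c ^ 0) into c, now (((a ^ 0) | (a ^ 0)) | (c & 1))
step 11: and_true (→) rewrites (c & 1) into c, now (((a ^ 0) | (a ^ 0)) | c)
step 12: or_idem (→) rewrites ((a ^ 0) | (a ^ 0)) into (a ^ 0), now ((a ^ 0) | c)
step 13: xor_false (→) rewrites (a ^ 0) into a, reaching cost 3 (bound 3)

(a | c)   [cost 3]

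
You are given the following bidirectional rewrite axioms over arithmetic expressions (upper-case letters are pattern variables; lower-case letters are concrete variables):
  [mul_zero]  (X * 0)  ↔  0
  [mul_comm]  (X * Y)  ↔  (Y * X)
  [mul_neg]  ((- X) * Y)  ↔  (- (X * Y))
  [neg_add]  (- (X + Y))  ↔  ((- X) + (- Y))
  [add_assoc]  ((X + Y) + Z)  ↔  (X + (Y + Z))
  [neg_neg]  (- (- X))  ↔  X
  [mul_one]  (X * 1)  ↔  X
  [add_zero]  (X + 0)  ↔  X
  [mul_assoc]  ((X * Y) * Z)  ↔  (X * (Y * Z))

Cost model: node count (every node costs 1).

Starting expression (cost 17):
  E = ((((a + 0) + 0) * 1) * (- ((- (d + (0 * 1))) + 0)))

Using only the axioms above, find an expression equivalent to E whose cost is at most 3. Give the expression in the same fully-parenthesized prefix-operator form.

1. [mul_one →] (0 * 1)  →  0;  E = ((((a + 0) + 0) * 1) * (- ((- (d + 0)) + 0)))
2. [add_zero →] (d + 0)  →  d;  E = ((((a + 0) + 0) * 1) * (- ((- d) + 0)))
3. [add_zero →] (a + 0)  →  a;  E = (((a + 0) * 1) * (- ((- d) + 0)))
4. [add_zero →] (a + 0)  →  a;  E = ((a * 1) * (- ((- d) + 0)))
5. [add_zero →] ((- d) + 0)  →  (- d);  E = ((a * 1) * (- (- d)))
6. [mul_one →] (a * 1)  →  a;  E = (a * (- (- d)))
7. [neg_neg →] (- (- d))  →  d;  cost 3 ≤ 3, done

(a * d)   [cost 3]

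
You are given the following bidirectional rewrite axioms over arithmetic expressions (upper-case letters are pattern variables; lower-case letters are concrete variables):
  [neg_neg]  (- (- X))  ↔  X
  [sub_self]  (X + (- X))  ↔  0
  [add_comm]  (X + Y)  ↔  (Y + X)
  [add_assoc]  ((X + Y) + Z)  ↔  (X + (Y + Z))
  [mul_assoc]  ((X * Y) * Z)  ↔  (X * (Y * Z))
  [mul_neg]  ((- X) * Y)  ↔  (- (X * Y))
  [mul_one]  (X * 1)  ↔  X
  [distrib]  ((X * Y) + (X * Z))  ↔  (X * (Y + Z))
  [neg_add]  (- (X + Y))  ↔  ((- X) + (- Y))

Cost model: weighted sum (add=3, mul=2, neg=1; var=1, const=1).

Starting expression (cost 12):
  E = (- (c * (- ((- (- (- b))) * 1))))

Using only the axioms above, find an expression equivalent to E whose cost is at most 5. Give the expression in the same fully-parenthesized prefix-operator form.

(1) (- (- (- b)))  =[neg_neg →]=  (- b)    ⊢ (- (c * (- ((- b) * 1))))
(2) ((- b) * 1)  =[mul_one →]=  (- b)    ⊢ (- (c * (- (- b))))
(3) (- (- b))  =[neg_neg →]=  b    ⊢ cost 5, within 5

(- (c * b))   [cost 5]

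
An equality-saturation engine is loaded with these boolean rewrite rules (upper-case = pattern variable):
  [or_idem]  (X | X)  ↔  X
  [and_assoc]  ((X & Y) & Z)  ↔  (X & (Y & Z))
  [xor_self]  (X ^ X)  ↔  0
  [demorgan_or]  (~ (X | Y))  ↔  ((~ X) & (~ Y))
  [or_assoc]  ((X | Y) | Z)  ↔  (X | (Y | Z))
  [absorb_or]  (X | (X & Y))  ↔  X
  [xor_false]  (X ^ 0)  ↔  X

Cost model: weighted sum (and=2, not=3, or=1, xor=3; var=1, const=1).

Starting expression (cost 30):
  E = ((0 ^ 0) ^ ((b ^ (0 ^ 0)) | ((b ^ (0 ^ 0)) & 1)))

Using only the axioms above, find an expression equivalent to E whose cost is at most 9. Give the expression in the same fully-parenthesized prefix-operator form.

1. [absorb_or →] ((b ^ (0 ^ 0)) | ((b ^ (0 ^ 0)) & 1))  →  (b ^ (0 ^ 0));  E = ((0 ^ 0) ^ (b ^ (0 ^ 0)))
2. [xor_false →] (0 ^ 0)  →  0;  E = (0 ^ (b ^ (0 ^ 0)))
3. [xor_false →] (0 ^ 0)  →  0;  cost 9 ≤ 9, done

(0 ^ (b ^ 0))   [cost 9]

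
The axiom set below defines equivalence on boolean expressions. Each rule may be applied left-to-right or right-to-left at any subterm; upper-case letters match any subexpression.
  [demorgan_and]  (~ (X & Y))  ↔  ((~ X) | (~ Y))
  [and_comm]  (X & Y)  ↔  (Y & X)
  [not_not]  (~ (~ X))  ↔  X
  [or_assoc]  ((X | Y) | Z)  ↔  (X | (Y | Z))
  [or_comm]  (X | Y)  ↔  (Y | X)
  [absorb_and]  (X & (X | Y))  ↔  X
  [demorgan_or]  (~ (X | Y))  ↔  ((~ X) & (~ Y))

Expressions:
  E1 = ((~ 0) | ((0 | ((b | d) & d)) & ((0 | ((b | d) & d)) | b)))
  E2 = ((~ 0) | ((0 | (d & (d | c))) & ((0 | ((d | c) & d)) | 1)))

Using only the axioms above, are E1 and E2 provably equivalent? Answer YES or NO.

1. [absorb_and →] ((0 | ((b | d) & d)) & ((0 | ((b | d) & d)) | b))  →  (0 | ((b | d) & d));  E1 = ((~ 0) | (0 | ((b | d) & d)))
2. [and_comm →] ((b | d) & d)  →  (d & (b | d));  E1 = ((~ 0) | (0 | (d & (b | d))))
3. [or_comm →] (b | d)  →  (d | b);  E1 = ((~ 0) | (0 | (d & (d | b))))
4. [absorb_and →] (d & (d | b))  →  d;  E1 = ((~ 0) | (0 | d))
5. [absorb_and ←] d  →  (d & (d | c));  E1 = ((~ 0) | (0 | (d & (d | c))))
6. [absorb_and ←] (0 | (d & (d | c)))  →  ((0 | (d & (d | c))) & ((0 | (d & (d | c))) | 1));  E1 = ((~ 0) | ((0 | (d & (d | c))) & ((0 | (d & (d | c))) | 1)))
7. [and_comm →] (d & (d | c))  →  ((d | c) & d);  this is E2

YES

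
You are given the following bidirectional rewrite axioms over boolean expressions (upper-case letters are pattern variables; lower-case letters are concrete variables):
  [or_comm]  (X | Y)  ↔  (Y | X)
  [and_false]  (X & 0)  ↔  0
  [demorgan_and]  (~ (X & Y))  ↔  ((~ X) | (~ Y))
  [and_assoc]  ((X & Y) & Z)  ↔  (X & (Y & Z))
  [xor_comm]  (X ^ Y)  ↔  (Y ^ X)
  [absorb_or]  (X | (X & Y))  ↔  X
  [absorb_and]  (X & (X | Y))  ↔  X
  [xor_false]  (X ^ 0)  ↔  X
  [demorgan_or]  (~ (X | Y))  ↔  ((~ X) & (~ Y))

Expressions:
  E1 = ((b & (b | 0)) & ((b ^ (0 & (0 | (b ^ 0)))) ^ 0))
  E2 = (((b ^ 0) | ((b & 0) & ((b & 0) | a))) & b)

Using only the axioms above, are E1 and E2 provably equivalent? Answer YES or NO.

1. [xor_false →] (b ^ 0)  →  b;  E1 = ((b & (b | 0)) & ((b ^ (0 & (0 | b))) ^ 0))
2. [absorb_and →] (0 & (0 | b))  →  0;  E1 = ((b & (b | 0)) & ((b ^ 0) ^ 0))
3. [absorb_and →] (b & (b | 0))  →  b;  E1 = (b & ((b ^ 0) ^ 0))
4. [xor_false →] (b ^ 0)  →  b;  E1 = (b & (b ^ 0))
5. [xor_false →] (b ^ 0)  →  b;  E1 = (b & b)
6. [absorb_or ←] b  →  (b | (b & 0));  E1 = ((b | (b & 0)) & b)
7. [xor_false ←] b  →  (b ^ 0);  E1 = (((b ^ 0) | (b & 0)) & b)
8. [absorb_and ←] (b & 0)  →  ((b & 0) & ((b & 0) | a));  this is E2

YES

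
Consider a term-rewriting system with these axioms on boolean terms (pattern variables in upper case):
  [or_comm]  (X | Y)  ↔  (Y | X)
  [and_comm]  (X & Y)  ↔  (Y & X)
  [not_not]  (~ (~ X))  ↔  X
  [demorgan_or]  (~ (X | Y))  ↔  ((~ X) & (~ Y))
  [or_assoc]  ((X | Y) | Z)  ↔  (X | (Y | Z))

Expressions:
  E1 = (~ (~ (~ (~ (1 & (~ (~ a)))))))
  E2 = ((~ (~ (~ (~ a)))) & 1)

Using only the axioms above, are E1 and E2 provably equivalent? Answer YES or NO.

(1) (~ (~ a))  =[not_not →]=  a    ⊢ (~ (~ (~ (~ (1 & a)))))
(2) (~ (~ (~ (1 & a))))  =[not_not →]=  (~ (1 & a))    ⊢ (~ (~ (1 & a)))
(3) (~ (~ (1 & a)))  =[not_not →]=  (1 & a)
(4) (1 & a)  =[and_comm →]=  (a & 1)
(5) a  =[not_not ←]=  (~ (~ a))    ⊢ ((~ (~ a)) & 1)
(6) (~ a)  =[not_not ←]=  (~ (~ (~ a)))    ⊢ E2

YES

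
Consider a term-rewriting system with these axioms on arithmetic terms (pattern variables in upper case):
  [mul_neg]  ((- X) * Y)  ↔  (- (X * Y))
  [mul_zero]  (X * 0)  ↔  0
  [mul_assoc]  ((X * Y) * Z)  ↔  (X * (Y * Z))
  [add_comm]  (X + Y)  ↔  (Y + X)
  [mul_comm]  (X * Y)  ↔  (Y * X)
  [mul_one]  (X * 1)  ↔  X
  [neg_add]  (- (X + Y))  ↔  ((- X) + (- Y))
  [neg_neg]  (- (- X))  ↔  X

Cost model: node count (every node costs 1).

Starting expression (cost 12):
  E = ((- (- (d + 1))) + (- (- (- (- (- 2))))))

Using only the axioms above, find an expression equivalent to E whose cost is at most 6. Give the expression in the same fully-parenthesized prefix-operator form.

((d + 1) + (- 2))   [cost 6]

1. [neg_neg →] (- (- 2))  →  2;  E = ((- (- (d + 1))) + (- (- (- 2))))
2. [neg_neg →] (- (- 2))  →  2;  E = ((- (- (d + 1))) + (- 2))
3. [neg_neg →] (- (- (d + 1)))  →  (d + 1);  cost 6 ≤ 6, done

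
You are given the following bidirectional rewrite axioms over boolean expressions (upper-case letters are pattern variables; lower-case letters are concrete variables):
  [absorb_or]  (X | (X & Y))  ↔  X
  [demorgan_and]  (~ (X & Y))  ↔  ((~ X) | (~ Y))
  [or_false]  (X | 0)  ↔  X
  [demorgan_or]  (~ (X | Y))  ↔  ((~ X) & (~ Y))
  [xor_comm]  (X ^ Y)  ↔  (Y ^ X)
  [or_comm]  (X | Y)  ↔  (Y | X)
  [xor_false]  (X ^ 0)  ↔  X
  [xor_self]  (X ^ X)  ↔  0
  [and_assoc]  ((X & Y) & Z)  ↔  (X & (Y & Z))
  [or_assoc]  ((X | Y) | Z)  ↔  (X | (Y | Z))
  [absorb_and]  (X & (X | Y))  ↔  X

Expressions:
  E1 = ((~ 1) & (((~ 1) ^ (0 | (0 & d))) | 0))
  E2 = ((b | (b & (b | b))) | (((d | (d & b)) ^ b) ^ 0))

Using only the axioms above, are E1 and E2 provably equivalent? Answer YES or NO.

All listed rules preserve value, hence provable equivalence implies equal values everywhere; look for a separating assignment.
b=0, d=1 gives E1 ↦ 0, E2 ↦ 1; values differ ⇒ not provably equivalent.

NO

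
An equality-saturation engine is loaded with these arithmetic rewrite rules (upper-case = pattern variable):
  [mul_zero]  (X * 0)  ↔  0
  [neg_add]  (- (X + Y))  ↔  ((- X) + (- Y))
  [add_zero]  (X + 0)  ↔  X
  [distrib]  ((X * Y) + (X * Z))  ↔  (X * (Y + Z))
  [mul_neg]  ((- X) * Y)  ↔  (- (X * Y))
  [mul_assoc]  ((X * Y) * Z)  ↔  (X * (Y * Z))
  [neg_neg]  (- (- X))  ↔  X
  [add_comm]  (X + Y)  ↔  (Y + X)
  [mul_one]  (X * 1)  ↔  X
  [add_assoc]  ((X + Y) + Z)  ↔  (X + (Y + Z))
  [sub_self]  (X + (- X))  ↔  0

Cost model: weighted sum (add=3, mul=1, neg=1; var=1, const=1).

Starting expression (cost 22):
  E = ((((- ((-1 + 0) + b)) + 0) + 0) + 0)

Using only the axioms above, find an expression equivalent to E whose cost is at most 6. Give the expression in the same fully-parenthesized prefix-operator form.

(- (-1 + b))   [cost 6]

step 1: add_zero (→) rewrites (((- ((-1 + 0) + b)) + 0) + 0) into ((- ((-1 + 0) + b)) + 0), now (((- ((-1 + 0) + b)) + 0) + 0)
step 2: add_zero (→) rewrites (((- ((-1 + 0) + b)) + 0) + 0) into ((- ((-1 + 0) + b)) + 0)
step 3: add_zero (→) rewrites ((- ((-1 + 0) + b)) + 0) into (- ((-1 + 0) + b))
step 4: add_zero (→) rewrites (-1 + 0) into -1, reaching cost 6 (bound 6)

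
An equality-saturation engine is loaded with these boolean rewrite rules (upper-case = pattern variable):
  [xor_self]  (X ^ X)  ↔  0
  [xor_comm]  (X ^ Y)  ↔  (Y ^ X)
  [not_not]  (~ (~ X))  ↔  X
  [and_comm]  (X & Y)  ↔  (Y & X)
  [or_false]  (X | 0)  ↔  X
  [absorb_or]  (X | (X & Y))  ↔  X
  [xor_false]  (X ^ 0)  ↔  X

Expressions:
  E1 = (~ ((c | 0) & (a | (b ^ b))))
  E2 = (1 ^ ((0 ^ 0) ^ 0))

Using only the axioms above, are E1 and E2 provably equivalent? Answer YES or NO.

Every axiom is a valid identity, so a rewrite proof would force E1 and E2 to agree under every assignment.
At a=1, b=0, c=1: E1 = 0 but E2 = 1; they differ, so no derivation exists.

NO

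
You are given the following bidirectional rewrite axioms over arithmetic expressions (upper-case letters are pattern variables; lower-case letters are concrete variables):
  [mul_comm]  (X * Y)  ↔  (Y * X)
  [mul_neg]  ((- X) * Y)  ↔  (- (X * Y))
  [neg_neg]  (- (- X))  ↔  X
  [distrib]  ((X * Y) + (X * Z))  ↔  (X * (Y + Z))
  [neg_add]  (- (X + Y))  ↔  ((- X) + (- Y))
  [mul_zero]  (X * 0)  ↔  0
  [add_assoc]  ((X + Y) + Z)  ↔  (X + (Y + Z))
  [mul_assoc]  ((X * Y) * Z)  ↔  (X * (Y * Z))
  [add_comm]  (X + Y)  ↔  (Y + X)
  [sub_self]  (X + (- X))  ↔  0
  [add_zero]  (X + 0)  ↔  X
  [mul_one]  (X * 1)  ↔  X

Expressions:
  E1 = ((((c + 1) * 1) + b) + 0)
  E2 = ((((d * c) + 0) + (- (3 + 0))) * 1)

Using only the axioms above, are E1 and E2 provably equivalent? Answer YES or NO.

The axioms are sound identities: if E1 ↔* E2 then E1 and E2 evaluate identically under any assignment.
Under b=0, c=0, d=0: E1 evaluates to 1, E2 to -3. Distinct ⇒ no rewrite sequence connects them.

NO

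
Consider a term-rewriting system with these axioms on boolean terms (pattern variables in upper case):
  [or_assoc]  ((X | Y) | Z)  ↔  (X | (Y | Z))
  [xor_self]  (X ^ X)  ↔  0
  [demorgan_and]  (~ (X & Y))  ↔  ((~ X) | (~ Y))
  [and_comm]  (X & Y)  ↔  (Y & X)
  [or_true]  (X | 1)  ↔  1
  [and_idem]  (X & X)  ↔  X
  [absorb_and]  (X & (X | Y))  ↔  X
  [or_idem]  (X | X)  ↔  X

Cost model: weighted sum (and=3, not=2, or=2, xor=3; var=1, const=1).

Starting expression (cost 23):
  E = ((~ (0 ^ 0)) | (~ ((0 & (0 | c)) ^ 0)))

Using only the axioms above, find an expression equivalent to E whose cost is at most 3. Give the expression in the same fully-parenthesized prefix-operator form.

(~ 0)   [cost 3]

1. [absorb_and →] (0 & (0 | c))  →  0;  E = ((~ (0 ^ 0)) | (~ (0 ^ 0)))
2. [or_idem →] ((~ (0 ^ 0)) | (~ (0 ^ 0)))  →  (~ (0 ^ 0))
3. [xor_self →] (0 ^ 0)  →  0;  cost 3 ≤ 3, done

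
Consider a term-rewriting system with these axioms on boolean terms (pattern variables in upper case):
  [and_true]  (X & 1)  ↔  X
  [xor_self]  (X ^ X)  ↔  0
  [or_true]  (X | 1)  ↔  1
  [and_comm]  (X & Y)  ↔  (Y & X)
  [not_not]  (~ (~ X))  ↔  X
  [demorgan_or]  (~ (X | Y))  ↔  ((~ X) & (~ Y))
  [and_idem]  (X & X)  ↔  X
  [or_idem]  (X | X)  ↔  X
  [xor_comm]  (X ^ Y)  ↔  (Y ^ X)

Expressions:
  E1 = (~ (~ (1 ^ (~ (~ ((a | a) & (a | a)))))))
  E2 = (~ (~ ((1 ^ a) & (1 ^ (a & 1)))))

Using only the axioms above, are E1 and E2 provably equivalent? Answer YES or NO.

YES

1. [not_not →] (~ (~ ((a | a) & (a | a))))  →  ((a | a) & (a | a));  E1 = (~ (~ (1 ^ ((a | a) & (a | a)))))
2. [and_idem →] ((a | a) & (a | a))  →  (a | a);  E1 = (~ (~ (1 ^ (a | a))))
3. [or_idem →] (a | a)  →  a;  E1 = (~ (~ (1 ^ a)))
4. [not_not →] (~ (~ (1 ^ a)))  →  (1 ^ a)
5. [and_idem ←] (1 ^ a)  →  ((1 ^ a) & (1 ^ a))
6. [not_not ←] ((1 ^ a) & (1 ^ a))  →  (~ (~ ((1 ^ a) & (1 ^ a))))
7. [and_true ←] a  →  (a & 1);  this is E2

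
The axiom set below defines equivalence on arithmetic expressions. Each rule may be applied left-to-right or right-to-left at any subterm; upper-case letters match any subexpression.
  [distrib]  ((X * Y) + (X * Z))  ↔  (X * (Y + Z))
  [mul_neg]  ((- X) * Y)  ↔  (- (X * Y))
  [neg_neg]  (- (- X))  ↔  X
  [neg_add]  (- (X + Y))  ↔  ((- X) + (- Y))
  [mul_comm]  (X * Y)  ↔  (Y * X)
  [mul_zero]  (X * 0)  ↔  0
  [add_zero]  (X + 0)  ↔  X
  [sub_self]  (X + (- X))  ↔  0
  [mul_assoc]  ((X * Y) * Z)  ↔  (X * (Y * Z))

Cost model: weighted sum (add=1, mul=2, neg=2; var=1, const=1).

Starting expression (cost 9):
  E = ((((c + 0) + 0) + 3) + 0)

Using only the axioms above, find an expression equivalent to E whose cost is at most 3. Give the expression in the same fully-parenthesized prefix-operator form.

step 1: add_zero (→) rewrites (c + 0) into c, now (((c + 0) + 3) + 0)
step 2: add_zero (→) rewrites (c + 0) into c, now ((c + 3) + 0)
step 3: add_zero (→) rewrites ((c + 3) + 0) into (c + 3), reaching cost 3 (bound 3)

(c + 3)   [cost 3]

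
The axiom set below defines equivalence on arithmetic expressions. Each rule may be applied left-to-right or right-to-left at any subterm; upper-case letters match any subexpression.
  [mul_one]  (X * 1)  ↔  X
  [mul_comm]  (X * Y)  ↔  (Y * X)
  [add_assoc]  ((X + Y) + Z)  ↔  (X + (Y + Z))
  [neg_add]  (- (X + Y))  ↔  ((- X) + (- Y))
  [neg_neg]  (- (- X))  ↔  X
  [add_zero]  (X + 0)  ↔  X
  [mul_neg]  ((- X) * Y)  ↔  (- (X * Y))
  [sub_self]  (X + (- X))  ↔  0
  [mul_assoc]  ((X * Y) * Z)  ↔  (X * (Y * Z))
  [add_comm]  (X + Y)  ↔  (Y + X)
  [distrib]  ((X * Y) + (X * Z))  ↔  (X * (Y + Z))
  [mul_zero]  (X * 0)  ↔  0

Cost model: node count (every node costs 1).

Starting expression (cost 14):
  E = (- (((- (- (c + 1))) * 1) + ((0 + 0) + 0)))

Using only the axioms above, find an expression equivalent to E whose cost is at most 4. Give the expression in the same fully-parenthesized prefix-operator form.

1. [neg_neg →] (- (- (c + 1)))  →  (c + 1);  E = (- (((c + 1) * 1) + ((0 + 0) + 0)))
2. [mul_one →] ((c + 1) * 1)  →  (c + 1);  E = (- ((c + 1) + ((0 + 0) + 0)))
3. [add_zero →] (0 + 0)  →  0;  E = (- ((c + 1) + (0 + 0)))
4. [add_zero →] (0 + 0)  →  0;  E = (- ((c + 1) + 0))
5. [add_zero →] ((c + 1) + 0)  →  (c + 1);  cost 4 ≤ 4, done

(- (c + 1))   [cost 4]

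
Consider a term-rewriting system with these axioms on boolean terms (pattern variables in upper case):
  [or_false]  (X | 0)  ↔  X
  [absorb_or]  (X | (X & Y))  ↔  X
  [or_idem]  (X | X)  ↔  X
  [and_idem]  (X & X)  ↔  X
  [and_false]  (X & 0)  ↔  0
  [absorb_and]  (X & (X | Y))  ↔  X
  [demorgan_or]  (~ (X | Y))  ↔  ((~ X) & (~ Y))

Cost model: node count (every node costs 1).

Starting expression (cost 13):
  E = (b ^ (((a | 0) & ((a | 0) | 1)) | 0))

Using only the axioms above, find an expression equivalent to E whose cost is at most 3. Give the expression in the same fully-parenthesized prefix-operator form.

step 1: absorb_and (→) rewrites ((a | 0) & ((a | 0) | 1)) into (a | 0), now (b ^ ((a | 0) | 0))
step 2: or_false (→) rewrites ((a | 0) | 0) into (a | 0), now (b ^ (a | 0))
step 3: or_false (→) rewrites (a | 0) into a, reaching cost 3 (bound 3)

(b ^ a)   [cost 3]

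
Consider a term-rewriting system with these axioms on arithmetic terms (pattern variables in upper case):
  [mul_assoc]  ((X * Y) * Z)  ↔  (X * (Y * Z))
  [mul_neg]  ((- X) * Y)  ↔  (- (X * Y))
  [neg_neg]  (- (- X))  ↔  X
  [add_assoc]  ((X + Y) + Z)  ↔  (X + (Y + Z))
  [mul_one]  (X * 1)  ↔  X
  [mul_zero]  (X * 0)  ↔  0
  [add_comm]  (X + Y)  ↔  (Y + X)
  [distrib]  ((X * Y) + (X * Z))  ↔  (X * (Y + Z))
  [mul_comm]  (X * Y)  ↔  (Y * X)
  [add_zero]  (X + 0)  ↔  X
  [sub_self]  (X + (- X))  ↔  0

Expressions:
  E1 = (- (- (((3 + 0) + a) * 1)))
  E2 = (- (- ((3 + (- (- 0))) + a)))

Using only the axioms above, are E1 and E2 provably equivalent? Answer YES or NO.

YES

step 1: mul_one (→) rewrites (((3 + 0) + a) * 1) into ((3 + 0) + a), now (- (- ((3 + 0) + a)))
step 2: neg_neg (←) rewrites 0 into (- (- 0)), which is E2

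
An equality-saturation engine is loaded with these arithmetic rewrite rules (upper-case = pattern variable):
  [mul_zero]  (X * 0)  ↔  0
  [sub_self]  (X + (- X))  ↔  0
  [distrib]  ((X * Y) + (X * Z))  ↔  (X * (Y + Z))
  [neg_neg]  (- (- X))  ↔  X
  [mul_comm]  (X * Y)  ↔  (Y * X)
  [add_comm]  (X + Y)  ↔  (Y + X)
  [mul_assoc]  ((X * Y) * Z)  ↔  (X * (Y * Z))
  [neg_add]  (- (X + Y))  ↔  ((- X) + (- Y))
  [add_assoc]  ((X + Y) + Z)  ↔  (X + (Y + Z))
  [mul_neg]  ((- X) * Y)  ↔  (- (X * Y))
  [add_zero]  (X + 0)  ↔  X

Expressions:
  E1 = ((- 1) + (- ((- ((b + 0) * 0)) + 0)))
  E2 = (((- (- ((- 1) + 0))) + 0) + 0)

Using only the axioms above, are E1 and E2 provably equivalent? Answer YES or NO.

YES

(1) ((- ((b + 0) * 0)) + 0)  =[add_zero →]=  (- ((b + 0) * 0))    ⊢ ((- 1) + (- (- ((b + 0) * 0))))
(2) (- (- ((b + 0) * 0)))  =[neg_neg →]=  ((b + 0) * 0)    ⊢ ((- 1) + ((b + 0) * 0))
(3) (b + 0)  =[add_zero →]=  b    ⊢ ((- 1) + (b * 0))
(4) (b * 0)  =[mul_zero →]=  0    ⊢ ((- 1) + 0)
(5) ((- 1) + 0)  =[add_zero →]=  (- 1)
(6) 1  =[neg_neg ←]=  (- (- 1))    ⊢ (- (- (- 1)))
(7) (- (- (- 1)))  =[add_zero ←]=  ((- (- (- 1))) + 0)
(8) (- (- (- 1)))  =[add_zero ←]=  ((- (- (- 1))) + 0)    ⊢ (((- (- (- 1))) + 0) + 0)
(9) (- 1)  =[add_zero ←]=  ((- 1) + 0)    ⊢ E2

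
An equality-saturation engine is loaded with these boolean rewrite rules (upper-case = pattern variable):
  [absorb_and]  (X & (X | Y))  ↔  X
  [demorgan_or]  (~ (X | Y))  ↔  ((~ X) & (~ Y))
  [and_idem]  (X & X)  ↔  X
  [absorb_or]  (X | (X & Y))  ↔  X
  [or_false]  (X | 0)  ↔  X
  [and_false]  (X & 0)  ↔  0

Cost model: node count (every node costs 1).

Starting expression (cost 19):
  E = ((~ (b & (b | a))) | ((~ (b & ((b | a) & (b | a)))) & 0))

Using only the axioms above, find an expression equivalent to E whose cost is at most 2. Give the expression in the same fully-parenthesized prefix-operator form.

1. [and_idem →] ((b | a) & (b | a))  →  (b | a);  E = ((~ (b & (b | a))) | ((~ (b & (b | a))) & 0))
2. [absorb_or →] ((~ (b & (b | a))) | ((~ (b & (b | a))) & 0))  →  (~ (b & (b | a)))
3. [absorb_and →] (b & (b | a))  →  b;  cost 2 ≤ 2, done

(~ b)   [cost 2]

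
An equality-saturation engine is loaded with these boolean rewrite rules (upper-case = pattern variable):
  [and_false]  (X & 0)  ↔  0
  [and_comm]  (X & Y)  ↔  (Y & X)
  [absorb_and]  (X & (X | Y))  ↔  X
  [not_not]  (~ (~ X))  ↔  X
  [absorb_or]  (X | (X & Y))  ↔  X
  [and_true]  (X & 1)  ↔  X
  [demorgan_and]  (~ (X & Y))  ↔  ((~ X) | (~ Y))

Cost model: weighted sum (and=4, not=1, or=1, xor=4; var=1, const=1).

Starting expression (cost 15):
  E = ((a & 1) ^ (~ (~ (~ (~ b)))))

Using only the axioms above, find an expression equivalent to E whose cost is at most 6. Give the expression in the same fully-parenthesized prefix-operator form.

(a ^ b)   [cost 6]

step 1: not_not (→) rewrites (~ (~ b)) into b, now ((a & 1) ^ (~ (~ b)))
step 2: and_true (→) rewrites (a & 1) into a, now (a ^ (~ (~ b)))
step 3: not_not (→) rewrites (~ (~ b)) into b, reaching cost 6 (bound 6)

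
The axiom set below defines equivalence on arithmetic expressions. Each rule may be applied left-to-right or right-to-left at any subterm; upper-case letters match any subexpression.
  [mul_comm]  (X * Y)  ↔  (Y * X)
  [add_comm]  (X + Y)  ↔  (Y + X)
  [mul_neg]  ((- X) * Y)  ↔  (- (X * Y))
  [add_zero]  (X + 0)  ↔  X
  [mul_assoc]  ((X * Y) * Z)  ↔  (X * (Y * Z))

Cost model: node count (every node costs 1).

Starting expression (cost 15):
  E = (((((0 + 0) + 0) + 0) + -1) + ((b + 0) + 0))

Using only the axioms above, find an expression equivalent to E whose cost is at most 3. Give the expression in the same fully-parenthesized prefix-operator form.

(-1 + b)   [cost 3]

1. [add_zero →] ((0 + 0) + 0)  →  (0 + 0);  E = ((((0 + 0) + 0) + -1) + ((b + 0) + 0))
2. [add_zero →] (0 + 0)  →  0;  E = (((0 + 0) + -1) + ((b + 0) + 0))
3. [add_zero →] (0 + 0)  →  0;  E = ((0 + -1) + ((b + 0) + 0))
4. [add_zero →] (b + 0)  →  b;  E = ((0 + -1) + (b + 0))
5. [add_zero →] (b + 0)  →  b;  E = ((0 + -1) + b)
6. [add_comm →] (0 + -1)  →  (-1 + 0);  E = ((-1 + 0) + b)
7. [add_zero →] (-1 + 0)  →  -1;  cost 3 ≤ 3, done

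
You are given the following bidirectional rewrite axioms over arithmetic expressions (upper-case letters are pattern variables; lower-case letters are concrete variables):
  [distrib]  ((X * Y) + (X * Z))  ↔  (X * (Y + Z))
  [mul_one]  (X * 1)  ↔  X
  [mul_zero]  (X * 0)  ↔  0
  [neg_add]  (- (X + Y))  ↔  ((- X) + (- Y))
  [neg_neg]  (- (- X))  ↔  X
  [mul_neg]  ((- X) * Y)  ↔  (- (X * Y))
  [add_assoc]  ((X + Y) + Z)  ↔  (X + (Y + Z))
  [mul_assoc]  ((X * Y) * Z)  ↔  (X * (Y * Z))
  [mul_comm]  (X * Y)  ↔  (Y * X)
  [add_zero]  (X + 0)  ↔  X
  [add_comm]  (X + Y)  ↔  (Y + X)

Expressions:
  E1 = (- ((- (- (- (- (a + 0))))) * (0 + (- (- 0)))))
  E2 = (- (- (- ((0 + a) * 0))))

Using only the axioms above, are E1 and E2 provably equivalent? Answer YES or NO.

step 1: neg_neg (→) rewrites (- (- (- (- (a + 0))))) into (- (- (a + 0))), now (- ((- (- (a + 0))) * (0 + (- (- 0)))))
step 2: add_zero (→) rewrites (a + 0) into a, now (- ((- (- a)) * (0 + (- (- 0)))))
step 3: neg_neg (→) rewrites (- (- 0)) into 0, now (- ((- (- a)) * (0 + 0)))
step 4: neg_neg (→) rewrites (- (- a)) into a, now (- (a * (0 + 0)))
step 5: add_zero (→) rewrites (0 + 0) into 0, now (- (a * 0))
step 6: add_zero (←) rewrites a into (a + 0), now (- ((a + 0) * 0))
step 7: neg_neg (←) rewrites (- ((a + 0) * 0)) into (- (- (- ((a + 0) * 0))))
step 8: add_comm (→) rewrites (a + 0) into (0 + a), which is E2

YES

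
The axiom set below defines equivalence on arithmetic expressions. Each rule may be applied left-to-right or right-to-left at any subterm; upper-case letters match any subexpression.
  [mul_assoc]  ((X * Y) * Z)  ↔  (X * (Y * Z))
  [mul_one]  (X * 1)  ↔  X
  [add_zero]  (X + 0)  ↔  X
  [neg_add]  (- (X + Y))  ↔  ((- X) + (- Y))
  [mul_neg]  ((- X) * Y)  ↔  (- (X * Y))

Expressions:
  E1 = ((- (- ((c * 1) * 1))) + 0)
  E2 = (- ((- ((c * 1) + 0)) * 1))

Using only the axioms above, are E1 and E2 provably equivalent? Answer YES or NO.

YES

1. [add_zero →] ((- (- ((c * 1) * 1))) + 0)  →  (- (- ((c * 1) * 1)))
2. [mul_one →] ((c * 1) * 1)  →  (c * 1);  E1 = (- (- (c * 1)))
3. [mul_one →] (c * 1)  →  c;  E1 = (- (- c))
4. [add_zero ←] c  →  (c + 0);  E1 = (- (- (c + 0)))
5. [mul_one ←] c  →  (c * 1);  E1 = (- (- ((c * 1) + 0)))
6. [mul_one ←] (- ((c * 1) + 0))  →  ((- ((c * 1) + 0)) * 1);  this is E2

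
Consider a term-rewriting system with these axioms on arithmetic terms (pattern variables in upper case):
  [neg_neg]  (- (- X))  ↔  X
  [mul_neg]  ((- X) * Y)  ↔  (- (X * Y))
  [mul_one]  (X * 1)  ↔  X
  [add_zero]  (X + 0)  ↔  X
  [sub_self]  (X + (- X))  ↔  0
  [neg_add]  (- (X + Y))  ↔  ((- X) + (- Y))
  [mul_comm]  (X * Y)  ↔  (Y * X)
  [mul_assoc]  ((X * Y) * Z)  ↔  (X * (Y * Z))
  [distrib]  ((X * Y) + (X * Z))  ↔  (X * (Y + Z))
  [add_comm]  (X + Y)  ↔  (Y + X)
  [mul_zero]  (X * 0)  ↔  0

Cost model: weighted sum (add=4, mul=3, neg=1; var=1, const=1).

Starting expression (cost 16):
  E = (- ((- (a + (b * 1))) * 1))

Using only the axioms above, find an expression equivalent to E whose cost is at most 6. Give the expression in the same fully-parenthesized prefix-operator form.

1. [mul_one →] ((- (a + (b * 1))) * 1)  →  (- (a + (b * 1)));  E = (- (- (a + (b * 1))))
2. [neg_neg →] (- (- (a + (b * 1))))  →  (a + (b * 1))
3. [mul_one →] (b * 1)  →  b;  cost 6 ≤ 6, done

(a + b)   [cost 6]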